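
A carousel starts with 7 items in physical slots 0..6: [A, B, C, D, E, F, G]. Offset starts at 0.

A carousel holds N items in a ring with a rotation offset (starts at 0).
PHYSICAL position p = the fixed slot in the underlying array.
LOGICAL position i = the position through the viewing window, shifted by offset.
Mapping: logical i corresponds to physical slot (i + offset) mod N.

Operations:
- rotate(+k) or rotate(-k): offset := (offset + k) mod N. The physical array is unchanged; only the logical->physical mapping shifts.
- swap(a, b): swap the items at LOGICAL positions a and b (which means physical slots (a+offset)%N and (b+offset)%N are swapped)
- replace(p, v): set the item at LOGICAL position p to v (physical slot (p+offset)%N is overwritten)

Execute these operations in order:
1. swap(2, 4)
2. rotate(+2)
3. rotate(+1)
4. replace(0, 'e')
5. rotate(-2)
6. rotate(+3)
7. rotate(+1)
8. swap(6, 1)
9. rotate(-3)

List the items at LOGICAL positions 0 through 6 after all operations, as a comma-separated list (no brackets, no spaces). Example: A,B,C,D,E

After op 1 (swap(2, 4)): offset=0, physical=[A,B,E,D,C,F,G], logical=[A,B,E,D,C,F,G]
After op 2 (rotate(+2)): offset=2, physical=[A,B,E,D,C,F,G], logical=[E,D,C,F,G,A,B]
After op 3 (rotate(+1)): offset=3, physical=[A,B,E,D,C,F,G], logical=[D,C,F,G,A,B,E]
After op 4 (replace(0, 'e')): offset=3, physical=[A,B,E,e,C,F,G], logical=[e,C,F,G,A,B,E]
After op 5 (rotate(-2)): offset=1, physical=[A,B,E,e,C,F,G], logical=[B,E,e,C,F,G,A]
After op 6 (rotate(+3)): offset=4, physical=[A,B,E,e,C,F,G], logical=[C,F,G,A,B,E,e]
After op 7 (rotate(+1)): offset=5, physical=[A,B,E,e,C,F,G], logical=[F,G,A,B,E,e,C]
After op 8 (swap(6, 1)): offset=5, physical=[A,B,E,e,G,F,C], logical=[F,C,A,B,E,e,G]
After op 9 (rotate(-3)): offset=2, physical=[A,B,E,e,G,F,C], logical=[E,e,G,F,C,A,B]

Answer: E,e,G,F,C,A,B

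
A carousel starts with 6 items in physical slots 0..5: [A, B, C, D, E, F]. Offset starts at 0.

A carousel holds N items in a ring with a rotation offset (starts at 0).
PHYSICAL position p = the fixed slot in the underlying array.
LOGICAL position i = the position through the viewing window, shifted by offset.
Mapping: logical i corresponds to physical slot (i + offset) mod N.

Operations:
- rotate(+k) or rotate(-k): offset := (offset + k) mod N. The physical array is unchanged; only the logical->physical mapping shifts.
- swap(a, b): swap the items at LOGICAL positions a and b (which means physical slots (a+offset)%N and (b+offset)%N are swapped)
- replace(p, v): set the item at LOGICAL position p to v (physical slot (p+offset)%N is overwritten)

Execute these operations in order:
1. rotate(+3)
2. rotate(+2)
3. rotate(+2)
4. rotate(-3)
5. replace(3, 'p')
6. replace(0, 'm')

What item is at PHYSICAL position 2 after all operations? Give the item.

After op 1 (rotate(+3)): offset=3, physical=[A,B,C,D,E,F], logical=[D,E,F,A,B,C]
After op 2 (rotate(+2)): offset=5, physical=[A,B,C,D,E,F], logical=[F,A,B,C,D,E]
After op 3 (rotate(+2)): offset=1, physical=[A,B,C,D,E,F], logical=[B,C,D,E,F,A]
After op 4 (rotate(-3)): offset=4, physical=[A,B,C,D,E,F], logical=[E,F,A,B,C,D]
After op 5 (replace(3, 'p')): offset=4, physical=[A,p,C,D,E,F], logical=[E,F,A,p,C,D]
After op 6 (replace(0, 'm')): offset=4, physical=[A,p,C,D,m,F], logical=[m,F,A,p,C,D]

Answer: C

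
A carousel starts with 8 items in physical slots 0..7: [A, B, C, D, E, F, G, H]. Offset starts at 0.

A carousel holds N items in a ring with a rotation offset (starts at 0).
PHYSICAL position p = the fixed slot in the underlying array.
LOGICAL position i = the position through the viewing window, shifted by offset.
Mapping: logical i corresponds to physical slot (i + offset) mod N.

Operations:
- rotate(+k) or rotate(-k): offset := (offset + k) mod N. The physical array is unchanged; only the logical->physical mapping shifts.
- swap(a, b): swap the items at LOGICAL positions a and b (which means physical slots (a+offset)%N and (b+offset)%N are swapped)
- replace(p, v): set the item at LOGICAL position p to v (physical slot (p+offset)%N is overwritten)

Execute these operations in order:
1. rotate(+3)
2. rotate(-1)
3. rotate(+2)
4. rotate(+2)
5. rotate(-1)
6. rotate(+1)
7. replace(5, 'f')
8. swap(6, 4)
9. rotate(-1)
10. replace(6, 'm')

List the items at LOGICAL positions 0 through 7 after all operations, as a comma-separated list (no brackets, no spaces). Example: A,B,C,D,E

After op 1 (rotate(+3)): offset=3, physical=[A,B,C,D,E,F,G,H], logical=[D,E,F,G,H,A,B,C]
After op 2 (rotate(-1)): offset=2, physical=[A,B,C,D,E,F,G,H], logical=[C,D,E,F,G,H,A,B]
After op 3 (rotate(+2)): offset=4, physical=[A,B,C,D,E,F,G,H], logical=[E,F,G,H,A,B,C,D]
After op 4 (rotate(+2)): offset=6, physical=[A,B,C,D,E,F,G,H], logical=[G,H,A,B,C,D,E,F]
After op 5 (rotate(-1)): offset=5, physical=[A,B,C,D,E,F,G,H], logical=[F,G,H,A,B,C,D,E]
After op 6 (rotate(+1)): offset=6, physical=[A,B,C,D,E,F,G,H], logical=[G,H,A,B,C,D,E,F]
After op 7 (replace(5, 'f')): offset=6, physical=[A,B,C,f,E,F,G,H], logical=[G,H,A,B,C,f,E,F]
After op 8 (swap(6, 4)): offset=6, physical=[A,B,E,f,C,F,G,H], logical=[G,H,A,B,E,f,C,F]
After op 9 (rotate(-1)): offset=5, physical=[A,B,E,f,C,F,G,H], logical=[F,G,H,A,B,E,f,C]
After op 10 (replace(6, 'm')): offset=5, physical=[A,B,E,m,C,F,G,H], logical=[F,G,H,A,B,E,m,C]

Answer: F,G,H,A,B,E,m,C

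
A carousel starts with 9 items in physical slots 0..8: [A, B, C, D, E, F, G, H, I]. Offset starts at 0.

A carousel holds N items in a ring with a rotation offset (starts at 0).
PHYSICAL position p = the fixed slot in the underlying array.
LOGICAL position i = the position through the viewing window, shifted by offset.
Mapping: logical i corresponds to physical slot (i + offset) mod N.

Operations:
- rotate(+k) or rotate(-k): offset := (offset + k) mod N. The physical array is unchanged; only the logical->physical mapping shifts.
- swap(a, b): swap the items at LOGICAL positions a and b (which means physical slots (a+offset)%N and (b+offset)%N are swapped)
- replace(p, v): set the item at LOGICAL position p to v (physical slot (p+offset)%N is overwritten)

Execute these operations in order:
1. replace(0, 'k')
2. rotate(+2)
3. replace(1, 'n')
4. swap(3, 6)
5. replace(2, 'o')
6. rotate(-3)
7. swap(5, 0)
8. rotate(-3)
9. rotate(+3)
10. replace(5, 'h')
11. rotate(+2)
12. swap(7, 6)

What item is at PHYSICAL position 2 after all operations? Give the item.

After op 1 (replace(0, 'k')): offset=0, physical=[k,B,C,D,E,F,G,H,I], logical=[k,B,C,D,E,F,G,H,I]
After op 2 (rotate(+2)): offset=2, physical=[k,B,C,D,E,F,G,H,I], logical=[C,D,E,F,G,H,I,k,B]
After op 3 (replace(1, 'n')): offset=2, physical=[k,B,C,n,E,F,G,H,I], logical=[C,n,E,F,G,H,I,k,B]
After op 4 (swap(3, 6)): offset=2, physical=[k,B,C,n,E,I,G,H,F], logical=[C,n,E,I,G,H,F,k,B]
After op 5 (replace(2, 'o')): offset=2, physical=[k,B,C,n,o,I,G,H,F], logical=[C,n,o,I,G,H,F,k,B]
After op 6 (rotate(-3)): offset=8, physical=[k,B,C,n,o,I,G,H,F], logical=[F,k,B,C,n,o,I,G,H]
After op 7 (swap(5, 0)): offset=8, physical=[k,B,C,n,F,I,G,H,o], logical=[o,k,B,C,n,F,I,G,H]
After op 8 (rotate(-3)): offset=5, physical=[k,B,C,n,F,I,G,H,o], logical=[I,G,H,o,k,B,C,n,F]
After op 9 (rotate(+3)): offset=8, physical=[k,B,C,n,F,I,G,H,o], logical=[o,k,B,C,n,F,I,G,H]
After op 10 (replace(5, 'h')): offset=8, physical=[k,B,C,n,h,I,G,H,o], logical=[o,k,B,C,n,h,I,G,H]
After op 11 (rotate(+2)): offset=1, physical=[k,B,C,n,h,I,G,H,o], logical=[B,C,n,h,I,G,H,o,k]
After op 12 (swap(7, 6)): offset=1, physical=[k,B,C,n,h,I,G,o,H], logical=[B,C,n,h,I,G,o,H,k]

Answer: C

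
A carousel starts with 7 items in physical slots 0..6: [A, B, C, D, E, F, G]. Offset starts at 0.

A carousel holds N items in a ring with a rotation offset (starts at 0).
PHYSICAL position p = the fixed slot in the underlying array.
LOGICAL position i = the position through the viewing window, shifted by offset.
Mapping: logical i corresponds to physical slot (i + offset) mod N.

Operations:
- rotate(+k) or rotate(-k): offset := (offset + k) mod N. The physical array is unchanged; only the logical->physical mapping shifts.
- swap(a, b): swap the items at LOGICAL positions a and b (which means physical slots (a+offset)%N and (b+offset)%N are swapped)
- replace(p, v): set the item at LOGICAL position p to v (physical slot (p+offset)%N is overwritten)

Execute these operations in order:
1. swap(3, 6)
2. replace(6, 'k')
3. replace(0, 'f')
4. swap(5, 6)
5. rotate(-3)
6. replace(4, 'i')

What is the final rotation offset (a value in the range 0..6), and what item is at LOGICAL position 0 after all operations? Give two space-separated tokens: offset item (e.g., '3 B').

After op 1 (swap(3, 6)): offset=0, physical=[A,B,C,G,E,F,D], logical=[A,B,C,G,E,F,D]
After op 2 (replace(6, 'k')): offset=0, physical=[A,B,C,G,E,F,k], logical=[A,B,C,G,E,F,k]
After op 3 (replace(0, 'f')): offset=0, physical=[f,B,C,G,E,F,k], logical=[f,B,C,G,E,F,k]
After op 4 (swap(5, 6)): offset=0, physical=[f,B,C,G,E,k,F], logical=[f,B,C,G,E,k,F]
After op 5 (rotate(-3)): offset=4, physical=[f,B,C,G,E,k,F], logical=[E,k,F,f,B,C,G]
After op 6 (replace(4, 'i')): offset=4, physical=[f,i,C,G,E,k,F], logical=[E,k,F,f,i,C,G]

Answer: 4 E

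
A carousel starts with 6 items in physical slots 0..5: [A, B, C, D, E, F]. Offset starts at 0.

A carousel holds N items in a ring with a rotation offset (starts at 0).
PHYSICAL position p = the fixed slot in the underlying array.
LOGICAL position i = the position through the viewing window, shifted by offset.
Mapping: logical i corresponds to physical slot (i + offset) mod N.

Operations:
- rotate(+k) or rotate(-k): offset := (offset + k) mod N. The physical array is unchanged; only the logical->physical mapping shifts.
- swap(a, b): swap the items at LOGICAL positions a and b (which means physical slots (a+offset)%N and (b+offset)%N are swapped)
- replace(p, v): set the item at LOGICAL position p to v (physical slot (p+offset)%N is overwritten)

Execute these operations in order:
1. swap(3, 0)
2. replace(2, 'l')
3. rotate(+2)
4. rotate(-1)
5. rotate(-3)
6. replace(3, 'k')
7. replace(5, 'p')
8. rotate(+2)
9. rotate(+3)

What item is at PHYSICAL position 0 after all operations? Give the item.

Answer: D

Derivation:
After op 1 (swap(3, 0)): offset=0, physical=[D,B,C,A,E,F], logical=[D,B,C,A,E,F]
After op 2 (replace(2, 'l')): offset=0, physical=[D,B,l,A,E,F], logical=[D,B,l,A,E,F]
After op 3 (rotate(+2)): offset=2, physical=[D,B,l,A,E,F], logical=[l,A,E,F,D,B]
After op 4 (rotate(-1)): offset=1, physical=[D,B,l,A,E,F], logical=[B,l,A,E,F,D]
After op 5 (rotate(-3)): offset=4, physical=[D,B,l,A,E,F], logical=[E,F,D,B,l,A]
After op 6 (replace(3, 'k')): offset=4, physical=[D,k,l,A,E,F], logical=[E,F,D,k,l,A]
After op 7 (replace(5, 'p')): offset=4, physical=[D,k,l,p,E,F], logical=[E,F,D,k,l,p]
After op 8 (rotate(+2)): offset=0, physical=[D,k,l,p,E,F], logical=[D,k,l,p,E,F]
After op 9 (rotate(+3)): offset=3, physical=[D,k,l,p,E,F], logical=[p,E,F,D,k,l]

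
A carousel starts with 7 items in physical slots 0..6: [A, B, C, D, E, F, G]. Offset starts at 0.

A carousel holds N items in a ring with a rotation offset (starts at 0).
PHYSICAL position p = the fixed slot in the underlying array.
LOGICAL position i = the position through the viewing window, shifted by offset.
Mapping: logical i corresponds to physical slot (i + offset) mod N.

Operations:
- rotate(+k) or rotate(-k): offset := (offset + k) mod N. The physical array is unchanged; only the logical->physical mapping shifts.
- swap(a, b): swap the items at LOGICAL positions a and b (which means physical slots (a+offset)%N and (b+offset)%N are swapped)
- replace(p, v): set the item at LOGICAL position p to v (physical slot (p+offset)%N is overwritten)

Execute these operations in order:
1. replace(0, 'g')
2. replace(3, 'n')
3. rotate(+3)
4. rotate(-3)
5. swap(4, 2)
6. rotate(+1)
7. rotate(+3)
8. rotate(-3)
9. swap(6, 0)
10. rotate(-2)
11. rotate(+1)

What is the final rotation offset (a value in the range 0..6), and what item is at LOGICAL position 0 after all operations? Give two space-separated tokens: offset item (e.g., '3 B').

Answer: 0 B

Derivation:
After op 1 (replace(0, 'g')): offset=0, physical=[g,B,C,D,E,F,G], logical=[g,B,C,D,E,F,G]
After op 2 (replace(3, 'n')): offset=0, physical=[g,B,C,n,E,F,G], logical=[g,B,C,n,E,F,G]
After op 3 (rotate(+3)): offset=3, physical=[g,B,C,n,E,F,G], logical=[n,E,F,G,g,B,C]
After op 4 (rotate(-3)): offset=0, physical=[g,B,C,n,E,F,G], logical=[g,B,C,n,E,F,G]
After op 5 (swap(4, 2)): offset=0, physical=[g,B,E,n,C,F,G], logical=[g,B,E,n,C,F,G]
After op 6 (rotate(+1)): offset=1, physical=[g,B,E,n,C,F,G], logical=[B,E,n,C,F,G,g]
After op 7 (rotate(+3)): offset=4, physical=[g,B,E,n,C,F,G], logical=[C,F,G,g,B,E,n]
After op 8 (rotate(-3)): offset=1, physical=[g,B,E,n,C,F,G], logical=[B,E,n,C,F,G,g]
After op 9 (swap(6, 0)): offset=1, physical=[B,g,E,n,C,F,G], logical=[g,E,n,C,F,G,B]
After op 10 (rotate(-2)): offset=6, physical=[B,g,E,n,C,F,G], logical=[G,B,g,E,n,C,F]
After op 11 (rotate(+1)): offset=0, physical=[B,g,E,n,C,F,G], logical=[B,g,E,n,C,F,G]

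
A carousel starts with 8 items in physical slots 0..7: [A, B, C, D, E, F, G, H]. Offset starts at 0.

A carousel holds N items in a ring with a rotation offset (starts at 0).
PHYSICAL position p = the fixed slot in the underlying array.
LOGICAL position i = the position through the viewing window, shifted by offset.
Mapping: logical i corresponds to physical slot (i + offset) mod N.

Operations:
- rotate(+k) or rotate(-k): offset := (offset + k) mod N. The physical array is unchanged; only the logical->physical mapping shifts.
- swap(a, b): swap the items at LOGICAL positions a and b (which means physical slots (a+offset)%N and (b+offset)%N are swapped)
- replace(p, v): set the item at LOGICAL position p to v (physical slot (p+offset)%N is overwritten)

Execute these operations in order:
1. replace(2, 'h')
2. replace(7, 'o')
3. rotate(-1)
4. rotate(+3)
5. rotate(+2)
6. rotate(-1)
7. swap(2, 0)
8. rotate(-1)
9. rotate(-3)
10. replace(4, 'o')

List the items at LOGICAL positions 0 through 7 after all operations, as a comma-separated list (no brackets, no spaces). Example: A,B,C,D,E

After op 1 (replace(2, 'h')): offset=0, physical=[A,B,h,D,E,F,G,H], logical=[A,B,h,D,E,F,G,H]
After op 2 (replace(7, 'o')): offset=0, physical=[A,B,h,D,E,F,G,o], logical=[A,B,h,D,E,F,G,o]
After op 3 (rotate(-1)): offset=7, physical=[A,B,h,D,E,F,G,o], logical=[o,A,B,h,D,E,F,G]
After op 4 (rotate(+3)): offset=2, physical=[A,B,h,D,E,F,G,o], logical=[h,D,E,F,G,o,A,B]
After op 5 (rotate(+2)): offset=4, physical=[A,B,h,D,E,F,G,o], logical=[E,F,G,o,A,B,h,D]
After op 6 (rotate(-1)): offset=3, physical=[A,B,h,D,E,F,G,o], logical=[D,E,F,G,o,A,B,h]
After op 7 (swap(2, 0)): offset=3, physical=[A,B,h,F,E,D,G,o], logical=[F,E,D,G,o,A,B,h]
After op 8 (rotate(-1)): offset=2, physical=[A,B,h,F,E,D,G,o], logical=[h,F,E,D,G,o,A,B]
After op 9 (rotate(-3)): offset=7, physical=[A,B,h,F,E,D,G,o], logical=[o,A,B,h,F,E,D,G]
After op 10 (replace(4, 'o')): offset=7, physical=[A,B,h,o,E,D,G,o], logical=[o,A,B,h,o,E,D,G]

Answer: o,A,B,h,o,E,D,G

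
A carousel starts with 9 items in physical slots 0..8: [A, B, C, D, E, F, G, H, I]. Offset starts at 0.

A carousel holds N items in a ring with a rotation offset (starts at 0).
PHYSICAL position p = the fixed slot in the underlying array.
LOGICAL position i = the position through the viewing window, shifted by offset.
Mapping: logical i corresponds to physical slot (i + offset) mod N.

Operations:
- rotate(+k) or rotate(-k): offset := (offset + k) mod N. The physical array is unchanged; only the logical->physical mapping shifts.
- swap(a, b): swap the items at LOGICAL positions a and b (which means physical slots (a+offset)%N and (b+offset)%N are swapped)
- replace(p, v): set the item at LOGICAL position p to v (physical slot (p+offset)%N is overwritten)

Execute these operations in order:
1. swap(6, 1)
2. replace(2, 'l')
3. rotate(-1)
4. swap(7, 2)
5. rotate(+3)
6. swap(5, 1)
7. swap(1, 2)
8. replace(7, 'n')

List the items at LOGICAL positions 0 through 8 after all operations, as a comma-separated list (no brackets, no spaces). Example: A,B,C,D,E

After op 1 (swap(6, 1)): offset=0, physical=[A,G,C,D,E,F,B,H,I], logical=[A,G,C,D,E,F,B,H,I]
After op 2 (replace(2, 'l')): offset=0, physical=[A,G,l,D,E,F,B,H,I], logical=[A,G,l,D,E,F,B,H,I]
After op 3 (rotate(-1)): offset=8, physical=[A,G,l,D,E,F,B,H,I], logical=[I,A,G,l,D,E,F,B,H]
After op 4 (swap(7, 2)): offset=8, physical=[A,B,l,D,E,F,G,H,I], logical=[I,A,B,l,D,E,F,G,H]
After op 5 (rotate(+3)): offset=2, physical=[A,B,l,D,E,F,G,H,I], logical=[l,D,E,F,G,H,I,A,B]
After op 6 (swap(5, 1)): offset=2, physical=[A,B,l,H,E,F,G,D,I], logical=[l,H,E,F,G,D,I,A,B]
After op 7 (swap(1, 2)): offset=2, physical=[A,B,l,E,H,F,G,D,I], logical=[l,E,H,F,G,D,I,A,B]
After op 8 (replace(7, 'n')): offset=2, physical=[n,B,l,E,H,F,G,D,I], logical=[l,E,H,F,G,D,I,n,B]

Answer: l,E,H,F,G,D,I,n,B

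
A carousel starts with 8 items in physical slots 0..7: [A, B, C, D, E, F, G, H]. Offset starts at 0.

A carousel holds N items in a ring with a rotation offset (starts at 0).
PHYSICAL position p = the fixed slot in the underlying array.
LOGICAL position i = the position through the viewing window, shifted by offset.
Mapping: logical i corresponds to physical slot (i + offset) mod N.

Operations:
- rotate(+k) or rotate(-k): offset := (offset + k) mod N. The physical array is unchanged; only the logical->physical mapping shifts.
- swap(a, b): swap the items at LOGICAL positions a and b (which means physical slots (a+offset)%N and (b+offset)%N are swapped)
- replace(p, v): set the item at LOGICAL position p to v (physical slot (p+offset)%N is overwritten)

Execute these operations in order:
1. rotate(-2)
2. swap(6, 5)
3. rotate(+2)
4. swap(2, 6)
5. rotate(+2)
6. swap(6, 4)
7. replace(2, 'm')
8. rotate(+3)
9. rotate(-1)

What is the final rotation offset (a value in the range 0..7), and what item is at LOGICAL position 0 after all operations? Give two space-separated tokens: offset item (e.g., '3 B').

After op 1 (rotate(-2)): offset=6, physical=[A,B,C,D,E,F,G,H], logical=[G,H,A,B,C,D,E,F]
After op 2 (swap(6, 5)): offset=6, physical=[A,B,C,E,D,F,G,H], logical=[G,H,A,B,C,E,D,F]
After op 3 (rotate(+2)): offset=0, physical=[A,B,C,E,D,F,G,H], logical=[A,B,C,E,D,F,G,H]
After op 4 (swap(2, 6)): offset=0, physical=[A,B,G,E,D,F,C,H], logical=[A,B,G,E,D,F,C,H]
After op 5 (rotate(+2)): offset=2, physical=[A,B,G,E,D,F,C,H], logical=[G,E,D,F,C,H,A,B]
After op 6 (swap(6, 4)): offset=2, physical=[C,B,G,E,D,F,A,H], logical=[G,E,D,F,A,H,C,B]
After op 7 (replace(2, 'm')): offset=2, physical=[C,B,G,E,m,F,A,H], logical=[G,E,m,F,A,H,C,B]
After op 8 (rotate(+3)): offset=5, physical=[C,B,G,E,m,F,A,H], logical=[F,A,H,C,B,G,E,m]
After op 9 (rotate(-1)): offset=4, physical=[C,B,G,E,m,F,A,H], logical=[m,F,A,H,C,B,G,E]

Answer: 4 m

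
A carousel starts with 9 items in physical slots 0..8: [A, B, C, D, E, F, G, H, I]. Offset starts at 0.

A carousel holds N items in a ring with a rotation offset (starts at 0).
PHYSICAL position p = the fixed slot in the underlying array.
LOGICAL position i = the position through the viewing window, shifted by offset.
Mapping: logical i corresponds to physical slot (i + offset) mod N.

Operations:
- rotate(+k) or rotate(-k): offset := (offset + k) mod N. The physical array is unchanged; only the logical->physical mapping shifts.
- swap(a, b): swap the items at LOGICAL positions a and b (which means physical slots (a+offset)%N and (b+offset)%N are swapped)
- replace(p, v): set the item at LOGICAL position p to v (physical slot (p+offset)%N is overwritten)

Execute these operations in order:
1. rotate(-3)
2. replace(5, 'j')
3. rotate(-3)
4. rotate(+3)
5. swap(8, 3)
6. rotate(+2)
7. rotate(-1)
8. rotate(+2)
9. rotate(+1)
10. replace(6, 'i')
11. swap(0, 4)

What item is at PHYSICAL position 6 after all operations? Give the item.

After op 1 (rotate(-3)): offset=6, physical=[A,B,C,D,E,F,G,H,I], logical=[G,H,I,A,B,C,D,E,F]
After op 2 (replace(5, 'j')): offset=6, physical=[A,B,j,D,E,F,G,H,I], logical=[G,H,I,A,B,j,D,E,F]
After op 3 (rotate(-3)): offset=3, physical=[A,B,j,D,E,F,G,H,I], logical=[D,E,F,G,H,I,A,B,j]
After op 4 (rotate(+3)): offset=6, physical=[A,B,j,D,E,F,G,H,I], logical=[G,H,I,A,B,j,D,E,F]
After op 5 (swap(8, 3)): offset=6, physical=[F,B,j,D,E,A,G,H,I], logical=[G,H,I,F,B,j,D,E,A]
After op 6 (rotate(+2)): offset=8, physical=[F,B,j,D,E,A,G,H,I], logical=[I,F,B,j,D,E,A,G,H]
After op 7 (rotate(-1)): offset=7, physical=[F,B,j,D,E,A,G,H,I], logical=[H,I,F,B,j,D,E,A,G]
After op 8 (rotate(+2)): offset=0, physical=[F,B,j,D,E,A,G,H,I], logical=[F,B,j,D,E,A,G,H,I]
After op 9 (rotate(+1)): offset=1, physical=[F,B,j,D,E,A,G,H,I], logical=[B,j,D,E,A,G,H,I,F]
After op 10 (replace(6, 'i')): offset=1, physical=[F,B,j,D,E,A,G,i,I], logical=[B,j,D,E,A,G,i,I,F]
After op 11 (swap(0, 4)): offset=1, physical=[F,A,j,D,E,B,G,i,I], logical=[A,j,D,E,B,G,i,I,F]

Answer: G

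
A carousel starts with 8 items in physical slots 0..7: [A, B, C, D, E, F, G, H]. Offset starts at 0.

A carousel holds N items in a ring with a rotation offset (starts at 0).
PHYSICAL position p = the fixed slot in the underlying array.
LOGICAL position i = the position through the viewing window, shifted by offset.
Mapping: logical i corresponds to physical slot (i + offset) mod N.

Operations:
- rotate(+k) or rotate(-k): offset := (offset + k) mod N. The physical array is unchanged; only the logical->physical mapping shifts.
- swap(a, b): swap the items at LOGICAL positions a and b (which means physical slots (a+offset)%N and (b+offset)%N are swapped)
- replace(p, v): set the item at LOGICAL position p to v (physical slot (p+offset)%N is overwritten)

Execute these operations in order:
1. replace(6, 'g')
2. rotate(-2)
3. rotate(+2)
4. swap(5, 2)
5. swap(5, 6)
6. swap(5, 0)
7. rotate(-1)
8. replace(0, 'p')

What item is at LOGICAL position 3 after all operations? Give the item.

Answer: F

Derivation:
After op 1 (replace(6, 'g')): offset=0, physical=[A,B,C,D,E,F,g,H], logical=[A,B,C,D,E,F,g,H]
After op 2 (rotate(-2)): offset=6, physical=[A,B,C,D,E,F,g,H], logical=[g,H,A,B,C,D,E,F]
After op 3 (rotate(+2)): offset=0, physical=[A,B,C,D,E,F,g,H], logical=[A,B,C,D,E,F,g,H]
After op 4 (swap(5, 2)): offset=0, physical=[A,B,F,D,E,C,g,H], logical=[A,B,F,D,E,C,g,H]
After op 5 (swap(5, 6)): offset=0, physical=[A,B,F,D,E,g,C,H], logical=[A,B,F,D,E,g,C,H]
After op 6 (swap(5, 0)): offset=0, physical=[g,B,F,D,E,A,C,H], logical=[g,B,F,D,E,A,C,H]
After op 7 (rotate(-1)): offset=7, physical=[g,B,F,D,E,A,C,H], logical=[H,g,B,F,D,E,A,C]
After op 8 (replace(0, 'p')): offset=7, physical=[g,B,F,D,E,A,C,p], logical=[p,g,B,F,D,E,A,C]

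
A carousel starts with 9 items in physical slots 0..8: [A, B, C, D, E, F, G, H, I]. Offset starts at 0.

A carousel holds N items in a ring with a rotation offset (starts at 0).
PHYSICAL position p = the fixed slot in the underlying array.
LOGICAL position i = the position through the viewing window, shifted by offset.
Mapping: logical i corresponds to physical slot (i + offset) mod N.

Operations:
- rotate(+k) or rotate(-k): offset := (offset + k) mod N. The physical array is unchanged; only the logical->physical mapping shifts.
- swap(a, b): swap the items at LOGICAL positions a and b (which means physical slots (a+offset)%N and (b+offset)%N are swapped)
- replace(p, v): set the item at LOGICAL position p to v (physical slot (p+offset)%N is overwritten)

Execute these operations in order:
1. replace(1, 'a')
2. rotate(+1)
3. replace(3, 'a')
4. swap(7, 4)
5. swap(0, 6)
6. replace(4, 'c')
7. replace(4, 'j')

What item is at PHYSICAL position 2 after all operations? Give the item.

After op 1 (replace(1, 'a')): offset=0, physical=[A,a,C,D,E,F,G,H,I], logical=[A,a,C,D,E,F,G,H,I]
After op 2 (rotate(+1)): offset=1, physical=[A,a,C,D,E,F,G,H,I], logical=[a,C,D,E,F,G,H,I,A]
After op 3 (replace(3, 'a')): offset=1, physical=[A,a,C,D,a,F,G,H,I], logical=[a,C,D,a,F,G,H,I,A]
After op 4 (swap(7, 4)): offset=1, physical=[A,a,C,D,a,I,G,H,F], logical=[a,C,D,a,I,G,H,F,A]
After op 5 (swap(0, 6)): offset=1, physical=[A,H,C,D,a,I,G,a,F], logical=[H,C,D,a,I,G,a,F,A]
After op 6 (replace(4, 'c')): offset=1, physical=[A,H,C,D,a,c,G,a,F], logical=[H,C,D,a,c,G,a,F,A]
After op 7 (replace(4, 'j')): offset=1, physical=[A,H,C,D,a,j,G,a,F], logical=[H,C,D,a,j,G,a,F,A]

Answer: C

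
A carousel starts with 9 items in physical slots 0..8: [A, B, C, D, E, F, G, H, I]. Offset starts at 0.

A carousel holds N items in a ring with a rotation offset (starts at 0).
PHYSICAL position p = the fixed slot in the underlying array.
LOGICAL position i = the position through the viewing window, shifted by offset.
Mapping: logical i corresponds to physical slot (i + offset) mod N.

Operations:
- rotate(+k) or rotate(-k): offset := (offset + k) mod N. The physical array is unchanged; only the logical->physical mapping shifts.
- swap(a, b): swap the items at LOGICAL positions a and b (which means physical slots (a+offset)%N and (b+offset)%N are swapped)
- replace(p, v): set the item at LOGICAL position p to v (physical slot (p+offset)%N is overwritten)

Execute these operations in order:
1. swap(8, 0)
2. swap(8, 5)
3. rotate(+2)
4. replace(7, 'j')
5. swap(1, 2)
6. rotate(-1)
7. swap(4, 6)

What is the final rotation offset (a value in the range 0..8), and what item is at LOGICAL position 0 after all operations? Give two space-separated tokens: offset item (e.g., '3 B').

After op 1 (swap(8, 0)): offset=0, physical=[I,B,C,D,E,F,G,H,A], logical=[I,B,C,D,E,F,G,H,A]
After op 2 (swap(8, 5)): offset=0, physical=[I,B,C,D,E,A,G,H,F], logical=[I,B,C,D,E,A,G,H,F]
After op 3 (rotate(+2)): offset=2, physical=[I,B,C,D,E,A,G,H,F], logical=[C,D,E,A,G,H,F,I,B]
After op 4 (replace(7, 'j')): offset=2, physical=[j,B,C,D,E,A,G,H,F], logical=[C,D,E,A,G,H,F,j,B]
After op 5 (swap(1, 2)): offset=2, physical=[j,B,C,E,D,A,G,H,F], logical=[C,E,D,A,G,H,F,j,B]
After op 6 (rotate(-1)): offset=1, physical=[j,B,C,E,D,A,G,H,F], logical=[B,C,E,D,A,G,H,F,j]
After op 7 (swap(4, 6)): offset=1, physical=[j,B,C,E,D,H,G,A,F], logical=[B,C,E,D,H,G,A,F,j]

Answer: 1 B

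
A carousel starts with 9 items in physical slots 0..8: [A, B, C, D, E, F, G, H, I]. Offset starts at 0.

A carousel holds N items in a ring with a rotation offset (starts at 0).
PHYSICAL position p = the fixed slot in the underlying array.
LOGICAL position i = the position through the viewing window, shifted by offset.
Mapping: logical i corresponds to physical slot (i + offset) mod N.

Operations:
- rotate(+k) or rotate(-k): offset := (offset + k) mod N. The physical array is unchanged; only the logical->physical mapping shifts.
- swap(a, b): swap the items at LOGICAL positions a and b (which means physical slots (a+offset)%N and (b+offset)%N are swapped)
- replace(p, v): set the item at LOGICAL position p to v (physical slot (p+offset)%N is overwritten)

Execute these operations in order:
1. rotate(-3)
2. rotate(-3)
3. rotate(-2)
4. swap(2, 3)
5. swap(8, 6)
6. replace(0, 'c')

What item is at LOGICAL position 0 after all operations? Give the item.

After op 1 (rotate(-3)): offset=6, physical=[A,B,C,D,E,F,G,H,I], logical=[G,H,I,A,B,C,D,E,F]
After op 2 (rotate(-3)): offset=3, physical=[A,B,C,D,E,F,G,H,I], logical=[D,E,F,G,H,I,A,B,C]
After op 3 (rotate(-2)): offset=1, physical=[A,B,C,D,E,F,G,H,I], logical=[B,C,D,E,F,G,H,I,A]
After op 4 (swap(2, 3)): offset=1, physical=[A,B,C,E,D,F,G,H,I], logical=[B,C,E,D,F,G,H,I,A]
After op 5 (swap(8, 6)): offset=1, physical=[H,B,C,E,D,F,G,A,I], logical=[B,C,E,D,F,G,A,I,H]
After op 6 (replace(0, 'c')): offset=1, physical=[H,c,C,E,D,F,G,A,I], logical=[c,C,E,D,F,G,A,I,H]

Answer: c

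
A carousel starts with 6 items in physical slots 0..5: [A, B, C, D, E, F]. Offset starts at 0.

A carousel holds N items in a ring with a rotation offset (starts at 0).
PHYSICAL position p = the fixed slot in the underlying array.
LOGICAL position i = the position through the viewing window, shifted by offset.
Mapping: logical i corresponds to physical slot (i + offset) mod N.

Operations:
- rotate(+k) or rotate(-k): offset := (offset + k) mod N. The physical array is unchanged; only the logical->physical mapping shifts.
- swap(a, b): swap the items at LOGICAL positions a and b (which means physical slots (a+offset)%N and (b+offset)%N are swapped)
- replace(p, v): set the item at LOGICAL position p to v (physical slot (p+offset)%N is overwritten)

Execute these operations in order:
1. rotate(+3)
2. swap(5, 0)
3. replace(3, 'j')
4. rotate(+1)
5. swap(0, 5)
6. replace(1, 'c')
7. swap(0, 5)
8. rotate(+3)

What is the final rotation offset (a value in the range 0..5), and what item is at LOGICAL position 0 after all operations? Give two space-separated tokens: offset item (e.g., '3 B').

After op 1 (rotate(+3)): offset=3, physical=[A,B,C,D,E,F], logical=[D,E,F,A,B,C]
After op 2 (swap(5, 0)): offset=3, physical=[A,B,D,C,E,F], logical=[C,E,F,A,B,D]
After op 3 (replace(3, 'j')): offset=3, physical=[j,B,D,C,E,F], logical=[C,E,F,j,B,D]
After op 4 (rotate(+1)): offset=4, physical=[j,B,D,C,E,F], logical=[E,F,j,B,D,C]
After op 5 (swap(0, 5)): offset=4, physical=[j,B,D,E,C,F], logical=[C,F,j,B,D,E]
After op 6 (replace(1, 'c')): offset=4, physical=[j,B,D,E,C,c], logical=[C,c,j,B,D,E]
After op 7 (swap(0, 5)): offset=4, physical=[j,B,D,C,E,c], logical=[E,c,j,B,D,C]
After op 8 (rotate(+3)): offset=1, physical=[j,B,D,C,E,c], logical=[B,D,C,E,c,j]

Answer: 1 B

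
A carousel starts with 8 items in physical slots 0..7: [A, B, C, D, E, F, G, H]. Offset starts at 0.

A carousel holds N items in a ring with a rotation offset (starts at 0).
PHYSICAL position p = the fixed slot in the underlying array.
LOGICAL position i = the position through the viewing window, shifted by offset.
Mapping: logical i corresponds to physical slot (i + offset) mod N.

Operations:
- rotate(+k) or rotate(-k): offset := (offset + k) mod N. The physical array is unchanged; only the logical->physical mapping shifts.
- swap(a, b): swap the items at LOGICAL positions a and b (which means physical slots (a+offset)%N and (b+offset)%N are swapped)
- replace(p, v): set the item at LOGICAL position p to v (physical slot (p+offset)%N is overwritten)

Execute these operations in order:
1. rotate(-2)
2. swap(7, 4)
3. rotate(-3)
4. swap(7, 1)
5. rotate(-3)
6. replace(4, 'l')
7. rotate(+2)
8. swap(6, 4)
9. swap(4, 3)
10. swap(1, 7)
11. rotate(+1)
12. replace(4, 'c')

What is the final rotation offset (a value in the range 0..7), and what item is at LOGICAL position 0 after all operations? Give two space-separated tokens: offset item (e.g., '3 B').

After op 1 (rotate(-2)): offset=6, physical=[A,B,C,D,E,F,G,H], logical=[G,H,A,B,C,D,E,F]
After op 2 (swap(7, 4)): offset=6, physical=[A,B,F,D,E,C,G,H], logical=[G,H,A,B,F,D,E,C]
After op 3 (rotate(-3)): offset=3, physical=[A,B,F,D,E,C,G,H], logical=[D,E,C,G,H,A,B,F]
After op 4 (swap(7, 1)): offset=3, physical=[A,B,E,D,F,C,G,H], logical=[D,F,C,G,H,A,B,E]
After op 5 (rotate(-3)): offset=0, physical=[A,B,E,D,F,C,G,H], logical=[A,B,E,D,F,C,G,H]
After op 6 (replace(4, 'l')): offset=0, physical=[A,B,E,D,l,C,G,H], logical=[A,B,E,D,l,C,G,H]
After op 7 (rotate(+2)): offset=2, physical=[A,B,E,D,l,C,G,H], logical=[E,D,l,C,G,H,A,B]
After op 8 (swap(6, 4)): offset=2, physical=[G,B,E,D,l,C,A,H], logical=[E,D,l,C,A,H,G,B]
After op 9 (swap(4, 3)): offset=2, physical=[G,B,E,D,l,A,C,H], logical=[E,D,l,A,C,H,G,B]
After op 10 (swap(1, 7)): offset=2, physical=[G,D,E,B,l,A,C,H], logical=[E,B,l,A,C,H,G,D]
After op 11 (rotate(+1)): offset=3, physical=[G,D,E,B,l,A,C,H], logical=[B,l,A,C,H,G,D,E]
After op 12 (replace(4, 'c')): offset=3, physical=[G,D,E,B,l,A,C,c], logical=[B,l,A,C,c,G,D,E]

Answer: 3 B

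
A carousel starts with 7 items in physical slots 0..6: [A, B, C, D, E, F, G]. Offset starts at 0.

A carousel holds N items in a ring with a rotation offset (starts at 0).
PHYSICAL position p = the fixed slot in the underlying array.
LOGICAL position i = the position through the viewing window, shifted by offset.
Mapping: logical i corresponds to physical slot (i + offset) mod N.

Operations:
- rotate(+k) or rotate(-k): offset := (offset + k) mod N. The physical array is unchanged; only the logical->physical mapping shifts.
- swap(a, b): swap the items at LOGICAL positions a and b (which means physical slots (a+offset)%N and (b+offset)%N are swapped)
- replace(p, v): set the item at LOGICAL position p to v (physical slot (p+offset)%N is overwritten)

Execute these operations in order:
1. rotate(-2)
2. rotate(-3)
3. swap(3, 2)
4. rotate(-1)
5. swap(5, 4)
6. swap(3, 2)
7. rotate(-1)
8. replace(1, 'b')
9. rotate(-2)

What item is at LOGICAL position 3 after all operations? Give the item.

After op 1 (rotate(-2)): offset=5, physical=[A,B,C,D,E,F,G], logical=[F,G,A,B,C,D,E]
After op 2 (rotate(-3)): offset=2, physical=[A,B,C,D,E,F,G], logical=[C,D,E,F,G,A,B]
After op 3 (swap(3, 2)): offset=2, physical=[A,B,C,D,F,E,G], logical=[C,D,F,E,G,A,B]
After op 4 (rotate(-1)): offset=1, physical=[A,B,C,D,F,E,G], logical=[B,C,D,F,E,G,A]
After op 5 (swap(5, 4)): offset=1, physical=[A,B,C,D,F,G,E], logical=[B,C,D,F,G,E,A]
After op 6 (swap(3, 2)): offset=1, physical=[A,B,C,F,D,G,E], logical=[B,C,F,D,G,E,A]
After op 7 (rotate(-1)): offset=0, physical=[A,B,C,F,D,G,E], logical=[A,B,C,F,D,G,E]
After op 8 (replace(1, 'b')): offset=0, physical=[A,b,C,F,D,G,E], logical=[A,b,C,F,D,G,E]
After op 9 (rotate(-2)): offset=5, physical=[A,b,C,F,D,G,E], logical=[G,E,A,b,C,F,D]

Answer: b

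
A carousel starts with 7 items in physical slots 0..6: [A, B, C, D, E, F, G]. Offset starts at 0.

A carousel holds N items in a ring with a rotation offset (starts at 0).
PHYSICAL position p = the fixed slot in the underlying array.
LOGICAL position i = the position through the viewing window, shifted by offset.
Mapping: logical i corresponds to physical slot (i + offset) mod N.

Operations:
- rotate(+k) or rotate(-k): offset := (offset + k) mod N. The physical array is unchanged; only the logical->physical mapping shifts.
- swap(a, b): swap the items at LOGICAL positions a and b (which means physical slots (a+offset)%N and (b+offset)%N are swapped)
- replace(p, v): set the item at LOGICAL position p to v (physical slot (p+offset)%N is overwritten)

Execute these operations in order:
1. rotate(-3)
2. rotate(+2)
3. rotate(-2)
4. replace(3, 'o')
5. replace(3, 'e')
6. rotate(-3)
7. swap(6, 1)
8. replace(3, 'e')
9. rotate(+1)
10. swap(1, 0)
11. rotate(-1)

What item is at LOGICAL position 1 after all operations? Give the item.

After op 1 (rotate(-3)): offset=4, physical=[A,B,C,D,E,F,G], logical=[E,F,G,A,B,C,D]
After op 2 (rotate(+2)): offset=6, physical=[A,B,C,D,E,F,G], logical=[G,A,B,C,D,E,F]
After op 3 (rotate(-2)): offset=4, physical=[A,B,C,D,E,F,G], logical=[E,F,G,A,B,C,D]
After op 4 (replace(3, 'o')): offset=4, physical=[o,B,C,D,E,F,G], logical=[E,F,G,o,B,C,D]
After op 5 (replace(3, 'e')): offset=4, physical=[e,B,C,D,E,F,G], logical=[E,F,G,e,B,C,D]
After op 6 (rotate(-3)): offset=1, physical=[e,B,C,D,E,F,G], logical=[B,C,D,E,F,G,e]
After op 7 (swap(6, 1)): offset=1, physical=[C,B,e,D,E,F,G], logical=[B,e,D,E,F,G,C]
After op 8 (replace(3, 'e')): offset=1, physical=[C,B,e,D,e,F,G], logical=[B,e,D,e,F,G,C]
After op 9 (rotate(+1)): offset=2, physical=[C,B,e,D,e,F,G], logical=[e,D,e,F,G,C,B]
After op 10 (swap(1, 0)): offset=2, physical=[C,B,D,e,e,F,G], logical=[D,e,e,F,G,C,B]
After op 11 (rotate(-1)): offset=1, physical=[C,B,D,e,e,F,G], logical=[B,D,e,e,F,G,C]

Answer: D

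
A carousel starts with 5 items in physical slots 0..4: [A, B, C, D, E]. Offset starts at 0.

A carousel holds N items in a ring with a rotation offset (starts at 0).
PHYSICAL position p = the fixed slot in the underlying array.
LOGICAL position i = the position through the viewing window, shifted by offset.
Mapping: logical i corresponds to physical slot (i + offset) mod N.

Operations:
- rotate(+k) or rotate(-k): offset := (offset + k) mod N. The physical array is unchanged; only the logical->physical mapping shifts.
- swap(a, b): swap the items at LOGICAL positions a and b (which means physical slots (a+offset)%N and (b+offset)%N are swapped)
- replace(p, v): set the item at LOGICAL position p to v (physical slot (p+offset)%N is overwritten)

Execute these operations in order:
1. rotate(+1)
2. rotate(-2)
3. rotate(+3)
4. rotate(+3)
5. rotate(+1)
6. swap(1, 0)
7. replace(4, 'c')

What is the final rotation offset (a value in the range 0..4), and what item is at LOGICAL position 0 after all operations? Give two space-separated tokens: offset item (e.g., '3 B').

Answer: 1 C

Derivation:
After op 1 (rotate(+1)): offset=1, physical=[A,B,C,D,E], logical=[B,C,D,E,A]
After op 2 (rotate(-2)): offset=4, physical=[A,B,C,D,E], logical=[E,A,B,C,D]
After op 3 (rotate(+3)): offset=2, physical=[A,B,C,D,E], logical=[C,D,E,A,B]
After op 4 (rotate(+3)): offset=0, physical=[A,B,C,D,E], logical=[A,B,C,D,E]
After op 5 (rotate(+1)): offset=1, physical=[A,B,C,D,E], logical=[B,C,D,E,A]
After op 6 (swap(1, 0)): offset=1, physical=[A,C,B,D,E], logical=[C,B,D,E,A]
After op 7 (replace(4, 'c')): offset=1, physical=[c,C,B,D,E], logical=[C,B,D,E,c]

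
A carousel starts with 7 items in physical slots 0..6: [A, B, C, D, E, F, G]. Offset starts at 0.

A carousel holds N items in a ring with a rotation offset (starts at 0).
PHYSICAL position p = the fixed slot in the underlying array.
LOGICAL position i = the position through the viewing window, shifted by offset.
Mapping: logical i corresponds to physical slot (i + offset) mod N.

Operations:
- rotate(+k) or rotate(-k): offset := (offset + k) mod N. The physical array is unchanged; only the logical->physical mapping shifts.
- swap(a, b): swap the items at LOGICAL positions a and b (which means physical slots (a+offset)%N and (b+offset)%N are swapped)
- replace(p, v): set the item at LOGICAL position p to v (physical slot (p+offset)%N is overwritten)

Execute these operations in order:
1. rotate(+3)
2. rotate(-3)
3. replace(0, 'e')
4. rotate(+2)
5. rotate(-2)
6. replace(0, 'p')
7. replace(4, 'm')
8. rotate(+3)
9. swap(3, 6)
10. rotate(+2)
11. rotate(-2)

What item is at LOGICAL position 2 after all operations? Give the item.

Answer: F

Derivation:
After op 1 (rotate(+3)): offset=3, physical=[A,B,C,D,E,F,G], logical=[D,E,F,G,A,B,C]
After op 2 (rotate(-3)): offset=0, physical=[A,B,C,D,E,F,G], logical=[A,B,C,D,E,F,G]
After op 3 (replace(0, 'e')): offset=0, physical=[e,B,C,D,E,F,G], logical=[e,B,C,D,E,F,G]
After op 4 (rotate(+2)): offset=2, physical=[e,B,C,D,E,F,G], logical=[C,D,E,F,G,e,B]
After op 5 (rotate(-2)): offset=0, physical=[e,B,C,D,E,F,G], logical=[e,B,C,D,E,F,G]
After op 6 (replace(0, 'p')): offset=0, physical=[p,B,C,D,E,F,G], logical=[p,B,C,D,E,F,G]
After op 7 (replace(4, 'm')): offset=0, physical=[p,B,C,D,m,F,G], logical=[p,B,C,D,m,F,G]
After op 8 (rotate(+3)): offset=3, physical=[p,B,C,D,m,F,G], logical=[D,m,F,G,p,B,C]
After op 9 (swap(3, 6)): offset=3, physical=[p,B,G,D,m,F,C], logical=[D,m,F,C,p,B,G]
After op 10 (rotate(+2)): offset=5, physical=[p,B,G,D,m,F,C], logical=[F,C,p,B,G,D,m]
After op 11 (rotate(-2)): offset=3, physical=[p,B,G,D,m,F,C], logical=[D,m,F,C,p,B,G]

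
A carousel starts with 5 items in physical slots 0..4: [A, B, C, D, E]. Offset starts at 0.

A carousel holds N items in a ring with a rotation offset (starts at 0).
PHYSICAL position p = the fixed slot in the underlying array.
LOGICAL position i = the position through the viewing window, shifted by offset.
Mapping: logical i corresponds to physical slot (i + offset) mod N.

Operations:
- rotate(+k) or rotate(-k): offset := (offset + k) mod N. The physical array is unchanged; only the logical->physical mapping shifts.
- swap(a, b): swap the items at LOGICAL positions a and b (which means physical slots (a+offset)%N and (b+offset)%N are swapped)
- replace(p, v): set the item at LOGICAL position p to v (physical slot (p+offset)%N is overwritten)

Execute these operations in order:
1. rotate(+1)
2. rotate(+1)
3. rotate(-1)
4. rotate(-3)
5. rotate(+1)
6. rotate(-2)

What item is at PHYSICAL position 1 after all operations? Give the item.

After op 1 (rotate(+1)): offset=1, physical=[A,B,C,D,E], logical=[B,C,D,E,A]
After op 2 (rotate(+1)): offset=2, physical=[A,B,C,D,E], logical=[C,D,E,A,B]
After op 3 (rotate(-1)): offset=1, physical=[A,B,C,D,E], logical=[B,C,D,E,A]
After op 4 (rotate(-3)): offset=3, physical=[A,B,C,D,E], logical=[D,E,A,B,C]
After op 5 (rotate(+1)): offset=4, physical=[A,B,C,D,E], logical=[E,A,B,C,D]
After op 6 (rotate(-2)): offset=2, physical=[A,B,C,D,E], logical=[C,D,E,A,B]

Answer: B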